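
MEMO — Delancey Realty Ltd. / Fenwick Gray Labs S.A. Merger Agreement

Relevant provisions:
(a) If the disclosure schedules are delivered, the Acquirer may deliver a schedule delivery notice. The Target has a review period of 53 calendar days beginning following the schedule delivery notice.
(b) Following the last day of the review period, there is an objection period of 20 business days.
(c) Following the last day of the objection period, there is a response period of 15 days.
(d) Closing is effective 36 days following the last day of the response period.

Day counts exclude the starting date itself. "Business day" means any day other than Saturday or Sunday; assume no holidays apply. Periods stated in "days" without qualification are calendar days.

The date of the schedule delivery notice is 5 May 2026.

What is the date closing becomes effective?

The last day of the review period: 5 May 2026 + 53 days = 27 June 2026.
From Saturday, 27 June 2026, 20 business days (Jun 29, Jun 30, Jul 1, Jul 2, …, Jul 22, Jul 23, Jul 24, skipping weekends) brings us to Friday, 24 July 2026, which is the last day of the objection period.
The last day of the response period: 15 calendar days after 24 July 2026 is 8 August 2026.
The date closing becomes effective: 8 August 2026 + 36 days = 13 September 2026.

13 September 2026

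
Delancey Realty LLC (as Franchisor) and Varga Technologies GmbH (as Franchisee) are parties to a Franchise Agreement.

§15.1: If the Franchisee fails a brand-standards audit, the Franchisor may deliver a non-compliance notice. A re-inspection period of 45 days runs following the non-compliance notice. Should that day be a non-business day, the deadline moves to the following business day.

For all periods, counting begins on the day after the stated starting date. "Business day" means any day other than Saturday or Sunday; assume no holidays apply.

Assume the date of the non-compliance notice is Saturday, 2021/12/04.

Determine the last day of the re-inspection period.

2022/01/18

Adding 45 calendar days to 2021/12/04 gives 2022/01/18, which is the last day of the re-inspection period. 2022/01/18 is a Tuesday, so no roll-forward applies.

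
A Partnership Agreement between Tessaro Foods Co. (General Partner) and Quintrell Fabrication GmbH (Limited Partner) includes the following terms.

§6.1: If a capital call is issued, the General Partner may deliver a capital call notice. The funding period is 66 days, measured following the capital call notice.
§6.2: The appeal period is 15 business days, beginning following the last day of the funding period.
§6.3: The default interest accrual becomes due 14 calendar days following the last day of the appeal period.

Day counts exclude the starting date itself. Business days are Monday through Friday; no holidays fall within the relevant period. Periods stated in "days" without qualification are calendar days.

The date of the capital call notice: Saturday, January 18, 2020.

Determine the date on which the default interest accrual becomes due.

Adding 66 calendar days to January 18, 2020 gives March 24, 2020, which is the last day of the funding period.
The last day of the appeal period: 15 business days after Tuesday, March 24, 2020, skipping weekends — Mar 25, Mar 26, Mar 27, Mar 30, …, Apr 10, Apr 13, Apr 14 — lands on Tuesday, April 14, 2020.
Adding 14 calendar days to April 14, 2020 gives April 28, 2020, which is the date on which the default interest accrual becomes due.

April 28, 2020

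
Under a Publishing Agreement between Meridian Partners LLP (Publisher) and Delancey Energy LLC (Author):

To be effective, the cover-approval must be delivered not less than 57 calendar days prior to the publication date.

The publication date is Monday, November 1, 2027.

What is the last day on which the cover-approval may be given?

September 5, 2027

November 1, 2027 minus 57 days is September 5, 2027.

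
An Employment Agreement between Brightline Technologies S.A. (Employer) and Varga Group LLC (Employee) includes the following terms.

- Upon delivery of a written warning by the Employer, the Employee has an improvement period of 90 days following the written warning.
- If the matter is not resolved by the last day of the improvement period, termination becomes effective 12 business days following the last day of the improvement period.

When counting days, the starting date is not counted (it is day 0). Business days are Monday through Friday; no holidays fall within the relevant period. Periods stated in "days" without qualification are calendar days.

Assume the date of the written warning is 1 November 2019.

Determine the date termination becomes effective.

17 February 2020

The last day of the improvement period: 90 calendar days after 1 November 2019 is 30 January 2020.
From Thursday, 30 January 2020, 12 business days (Jan 31, Feb 3, Feb 4, Feb 5, …, Feb 13, Feb 14, Feb 17, skipping weekends) brings us to Monday, 17 February 2020, which is the date termination becomes effective.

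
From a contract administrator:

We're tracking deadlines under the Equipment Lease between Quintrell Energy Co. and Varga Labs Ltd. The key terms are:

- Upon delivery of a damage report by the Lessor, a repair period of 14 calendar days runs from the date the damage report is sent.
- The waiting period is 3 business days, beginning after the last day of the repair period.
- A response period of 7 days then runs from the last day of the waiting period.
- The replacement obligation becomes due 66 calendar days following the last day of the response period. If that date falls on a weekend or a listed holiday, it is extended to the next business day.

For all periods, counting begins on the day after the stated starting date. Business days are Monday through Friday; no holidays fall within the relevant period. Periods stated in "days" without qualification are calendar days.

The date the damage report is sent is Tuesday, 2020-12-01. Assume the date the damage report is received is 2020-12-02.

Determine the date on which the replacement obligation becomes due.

Adding 14 calendar days to 2020-12-01 gives 2020-12-15, which is the last day of the repair period.
The last day of the waiting period: 3 business days after Tuesday, 2020-12-15, skipping weekends — Dec 16, Dec 17, Dec 18 — lands on Friday, 2020-12-18.
Adding 7 calendar days to 2020-12-18 gives 2020-12-25, which is the last day of the response period.
The date on which the replacement obligation becomes due: 2020-12-25 + 66 days = 2021-03-01. 2021-03-01 is a Monday, so no roll-forward applies.

2021-03-01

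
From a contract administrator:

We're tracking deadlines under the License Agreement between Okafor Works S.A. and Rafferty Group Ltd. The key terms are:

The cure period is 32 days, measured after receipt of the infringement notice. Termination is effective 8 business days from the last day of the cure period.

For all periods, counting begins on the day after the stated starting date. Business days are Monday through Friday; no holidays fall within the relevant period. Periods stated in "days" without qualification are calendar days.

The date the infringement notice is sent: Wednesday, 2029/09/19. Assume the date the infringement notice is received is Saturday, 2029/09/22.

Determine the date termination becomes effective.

2029/11/05

The last day of the cure period: 32 calendar days after 2029/09/22 is 2029/10/24.
From Wednesday, 2029/10/24, 8 business days (Oct 25, Oct 26, Oct 29, Oct 30, Oct 31, Nov 1, Nov 2, Nov 5, skipping weekends) brings us to Monday, 2029/11/05, which is the date termination becomes effective.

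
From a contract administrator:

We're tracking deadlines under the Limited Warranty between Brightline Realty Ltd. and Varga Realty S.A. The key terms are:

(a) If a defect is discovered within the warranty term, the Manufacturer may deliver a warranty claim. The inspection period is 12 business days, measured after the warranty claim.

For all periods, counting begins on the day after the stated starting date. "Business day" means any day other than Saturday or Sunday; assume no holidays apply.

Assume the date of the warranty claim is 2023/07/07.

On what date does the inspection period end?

The last day of the inspection period: counting 12 business days from Friday, 2023/07/07 (Jul 10, Jul 11, Jul 12, Jul 13, …, Jul 21, Jul 24, Jul 25, skipping weekends) reaches Tuesday, 2023/07/25.

2023/07/25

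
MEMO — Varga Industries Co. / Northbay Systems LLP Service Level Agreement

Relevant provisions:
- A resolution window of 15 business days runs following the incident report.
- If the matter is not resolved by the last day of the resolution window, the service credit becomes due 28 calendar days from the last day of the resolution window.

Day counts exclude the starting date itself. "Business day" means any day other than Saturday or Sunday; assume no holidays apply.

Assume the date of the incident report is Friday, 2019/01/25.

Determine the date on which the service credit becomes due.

The last day of the resolution window: counting 15 business days from Friday, 2019/01/25 (Jan 28, Jan 29, Jan 30, Jan 31, …, Feb 13, Feb 14, Feb 15, skipping weekends) reaches Friday, 2019/02/15.
Adding 28 calendar days to 2019/02/15 gives 2019/03/15, which is the date on which the service credit becomes due.

2019/03/15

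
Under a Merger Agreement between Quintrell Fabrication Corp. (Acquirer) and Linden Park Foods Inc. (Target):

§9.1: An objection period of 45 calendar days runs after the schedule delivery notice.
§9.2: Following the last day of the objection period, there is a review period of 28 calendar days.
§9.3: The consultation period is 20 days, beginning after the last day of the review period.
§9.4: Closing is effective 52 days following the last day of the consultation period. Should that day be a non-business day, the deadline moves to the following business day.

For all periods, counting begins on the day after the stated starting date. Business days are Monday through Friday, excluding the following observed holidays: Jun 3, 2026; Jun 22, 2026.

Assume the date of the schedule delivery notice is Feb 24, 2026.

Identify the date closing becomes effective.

Jul 20, 2026

Adding 45 calendar days to Feb 24, 2026 gives Apr 10, 2026, which is the last day of the objection period.
The last day of the review period: Apr 10, 2026 + 28 days = May 8, 2026.
The last day of the consultation period: May 8, 2026 + 20 days = May 28, 2026.
Adding 52 calendar days to May 28, 2026 gives Jul 19, 2026, which is the date closing becomes effective. That falls on a Sunday, so it rolls to the next business day, Monday, Jul 20, 2026.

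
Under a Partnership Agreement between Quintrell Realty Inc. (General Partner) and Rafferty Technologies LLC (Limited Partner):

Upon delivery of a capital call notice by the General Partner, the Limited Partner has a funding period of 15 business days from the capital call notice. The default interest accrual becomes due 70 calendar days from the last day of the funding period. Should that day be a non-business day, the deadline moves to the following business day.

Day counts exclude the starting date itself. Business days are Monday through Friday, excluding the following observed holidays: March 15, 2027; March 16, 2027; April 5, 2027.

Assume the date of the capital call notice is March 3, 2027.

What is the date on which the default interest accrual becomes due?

The last day of the funding period: 15 business days after Wednesday, March 3, 2027, skipping weekends and the listed holidays on Mar 15, Mar 16 — Mar 4, Mar 5, Mar 8, Mar 9, …, Mar 24, Mar 25, Mar 26 — lands on Friday, March 26, 2027.
The date on which the default interest accrual becomes due: March 26, 2027 + 70 days = June 4, 2027. June 4, 2027 is a Friday and is not a listed holiday, so no roll-forward applies.

June 4, 2027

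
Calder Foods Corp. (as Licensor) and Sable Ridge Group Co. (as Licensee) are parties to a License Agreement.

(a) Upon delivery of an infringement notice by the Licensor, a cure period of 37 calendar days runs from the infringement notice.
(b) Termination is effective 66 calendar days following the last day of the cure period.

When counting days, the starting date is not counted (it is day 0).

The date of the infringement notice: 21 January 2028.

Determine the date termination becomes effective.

3 May 2028

The last day of the cure period: 21 January 2028 + 37 days = 27 February 2028.
Adding 66 calendar days to 27 February 2028 gives 3 May 2028, which is the date termination becomes effective.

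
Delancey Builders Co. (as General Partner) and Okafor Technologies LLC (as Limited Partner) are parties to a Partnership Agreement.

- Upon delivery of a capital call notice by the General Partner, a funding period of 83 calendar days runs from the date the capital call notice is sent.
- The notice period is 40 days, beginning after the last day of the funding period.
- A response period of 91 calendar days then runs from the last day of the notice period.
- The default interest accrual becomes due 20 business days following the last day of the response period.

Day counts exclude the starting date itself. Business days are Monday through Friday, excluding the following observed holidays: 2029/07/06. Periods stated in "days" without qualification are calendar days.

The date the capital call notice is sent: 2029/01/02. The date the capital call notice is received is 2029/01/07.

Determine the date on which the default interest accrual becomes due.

2029/08/31

The last day of the funding period: 2029/01/02 + 83 days = 2029/03/26.
The last day of the notice period: 2029/03/26 + 40 days = 2029/05/05.
Adding 91 calendar days to 2029/05/05 gives 2029/08/04, which is the last day of the response period.
From Saturday, 2029/08/04, 20 business days (Aug 6, Aug 7, Aug 8, Aug 9, …, Aug 29, Aug 30, Aug 31, skipping weekends) brings us to Friday, 2029/08/31, which is the date on which the default interest accrual becomes due.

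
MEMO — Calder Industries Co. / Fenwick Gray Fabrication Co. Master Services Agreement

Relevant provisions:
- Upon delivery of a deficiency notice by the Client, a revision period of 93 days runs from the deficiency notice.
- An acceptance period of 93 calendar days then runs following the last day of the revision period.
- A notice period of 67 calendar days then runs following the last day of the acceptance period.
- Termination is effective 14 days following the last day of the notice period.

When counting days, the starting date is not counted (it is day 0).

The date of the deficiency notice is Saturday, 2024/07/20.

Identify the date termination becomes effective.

2025/04/13

Adding 93 calendar days to 2024/07/20 gives 2024/10/21, which is the last day of the revision period.
The last day of the acceptance period: 93 calendar days after 2024/10/21 is 2025/01/22.
Adding 67 calendar days to 2025/01/22 gives 2025/03/30, which is the last day of the notice period.
Adding 14 calendar days to 2025/03/30 gives 2025/04/13, which is the date termination becomes effective.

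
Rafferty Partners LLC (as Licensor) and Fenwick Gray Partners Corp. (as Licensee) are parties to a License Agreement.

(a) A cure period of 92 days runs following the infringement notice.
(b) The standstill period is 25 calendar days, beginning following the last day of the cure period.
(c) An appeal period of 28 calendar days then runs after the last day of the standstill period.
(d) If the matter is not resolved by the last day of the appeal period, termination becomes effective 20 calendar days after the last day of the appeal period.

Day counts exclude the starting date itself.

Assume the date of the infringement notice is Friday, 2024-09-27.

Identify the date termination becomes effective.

The last day of the cure period: 2024-09-27 + 92 days = 2024-12-28.
The last day of the standstill period: 25 calendar days after 2024-12-28 is 2025-01-22.
The last day of the appeal period: 2025-01-22 + 28 days = 2025-02-19.
Adding 20 calendar days to 2025-02-19 gives 2025-03-11, which is the date termination becomes effective.

2025-03-11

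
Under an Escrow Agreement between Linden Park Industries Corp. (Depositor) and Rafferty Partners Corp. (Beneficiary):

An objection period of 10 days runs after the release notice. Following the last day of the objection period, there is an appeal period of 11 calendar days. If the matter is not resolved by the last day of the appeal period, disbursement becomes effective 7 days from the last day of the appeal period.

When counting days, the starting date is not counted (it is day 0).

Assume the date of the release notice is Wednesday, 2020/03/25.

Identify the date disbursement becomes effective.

2020/04/22

The last day of the objection period: 2020/03/25 + 10 days = 2020/04/04.
The last day of the appeal period: 2020/04/04 + 11 days = 2020/04/15.
The date disbursement becomes effective: 2020/04/15 + 7 days = 2020/04/22.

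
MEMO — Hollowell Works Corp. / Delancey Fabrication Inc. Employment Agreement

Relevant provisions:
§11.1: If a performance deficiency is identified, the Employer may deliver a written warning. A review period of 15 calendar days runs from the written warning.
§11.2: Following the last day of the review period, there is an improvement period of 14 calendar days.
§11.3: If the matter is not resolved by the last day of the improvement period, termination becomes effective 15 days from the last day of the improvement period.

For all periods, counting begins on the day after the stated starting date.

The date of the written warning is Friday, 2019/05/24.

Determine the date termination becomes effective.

2019/07/07

Adding 15 calendar days to 2019/05/24 gives 2019/06/08, which is the last day of the review period.
The last day of the improvement period: 2019/06/08 + 14 days = 2019/06/22.
The date termination becomes effective: 2019/06/22 + 15 days = 2019/07/07.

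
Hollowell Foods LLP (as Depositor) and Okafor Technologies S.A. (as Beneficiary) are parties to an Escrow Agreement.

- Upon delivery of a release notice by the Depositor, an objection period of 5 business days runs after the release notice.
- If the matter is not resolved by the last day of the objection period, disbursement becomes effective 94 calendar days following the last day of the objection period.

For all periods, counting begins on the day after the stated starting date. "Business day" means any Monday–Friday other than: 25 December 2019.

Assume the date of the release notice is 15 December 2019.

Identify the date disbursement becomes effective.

23 March 2020

The last day of the objection period: counting 5 business days from Sunday, 15 December 2019 (Dec 16, Dec 17, Dec 18, Dec 19, Dec 20, skipping weekends) reaches Friday, 20 December 2019.
The date disbursement becomes effective: 20 December 2019 + 94 days = 23 March 2020.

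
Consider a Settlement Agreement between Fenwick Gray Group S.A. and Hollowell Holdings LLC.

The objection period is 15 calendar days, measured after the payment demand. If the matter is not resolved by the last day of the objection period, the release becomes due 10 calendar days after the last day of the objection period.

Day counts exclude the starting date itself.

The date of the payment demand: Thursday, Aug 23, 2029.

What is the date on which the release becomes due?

Sep 17, 2029

The last day of the objection period: Aug 23, 2029 + 15 days = Sep 7, 2029.
The date on which the release becomes due: Sep 7, 2029 + 10 days = Sep 17, 2029.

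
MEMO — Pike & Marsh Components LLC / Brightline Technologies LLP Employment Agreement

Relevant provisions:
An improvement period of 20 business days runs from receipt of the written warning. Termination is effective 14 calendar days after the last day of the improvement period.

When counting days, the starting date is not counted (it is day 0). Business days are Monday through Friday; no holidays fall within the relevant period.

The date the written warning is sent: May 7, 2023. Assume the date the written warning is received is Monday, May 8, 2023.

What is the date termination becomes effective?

Jun 19, 2023

From Monday, May 8, 2023, 20 business days (May 9, May 10, May 11, May 12, …, Jun 1, Jun 2, Jun 5, skipping weekends) brings us to Monday, Jun 5, 2023, which is the last day of the improvement period.
The date termination becomes effective: 14 calendar days after Jun 5, 2023 is Jun 19, 2023.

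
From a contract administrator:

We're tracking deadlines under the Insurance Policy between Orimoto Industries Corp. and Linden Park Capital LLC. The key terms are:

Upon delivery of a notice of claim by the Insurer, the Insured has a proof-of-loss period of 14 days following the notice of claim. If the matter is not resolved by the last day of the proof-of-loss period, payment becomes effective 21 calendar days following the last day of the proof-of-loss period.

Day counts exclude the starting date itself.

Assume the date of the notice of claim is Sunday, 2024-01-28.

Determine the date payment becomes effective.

Adding 14 calendar days to 2024-01-28 gives 2024-02-11, which is the last day of the proof-of-loss period.
The date payment becomes effective: 21 calendar days after 2024-02-11 is 2024-03-03.

2024-03-03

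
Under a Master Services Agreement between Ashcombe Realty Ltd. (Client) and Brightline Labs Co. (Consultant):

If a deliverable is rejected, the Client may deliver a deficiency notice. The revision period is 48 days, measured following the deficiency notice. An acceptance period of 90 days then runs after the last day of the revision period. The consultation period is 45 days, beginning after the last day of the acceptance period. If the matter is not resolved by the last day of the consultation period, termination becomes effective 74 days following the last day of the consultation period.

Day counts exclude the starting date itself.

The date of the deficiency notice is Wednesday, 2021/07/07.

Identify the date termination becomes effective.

The last day of the revision period: 2021/07/07 + 48 days = 2021/08/24.
Adding 90 calendar days to 2021/08/24 gives 2021/11/22, which is the last day of the acceptance period.
Adding 45 calendar days to 2021/11/22 gives 2022/01/06, which is the last day of the consultation period.
The date termination becomes effective: 74 calendar days after 2022/01/06 is 2022/03/21.

2022/03/21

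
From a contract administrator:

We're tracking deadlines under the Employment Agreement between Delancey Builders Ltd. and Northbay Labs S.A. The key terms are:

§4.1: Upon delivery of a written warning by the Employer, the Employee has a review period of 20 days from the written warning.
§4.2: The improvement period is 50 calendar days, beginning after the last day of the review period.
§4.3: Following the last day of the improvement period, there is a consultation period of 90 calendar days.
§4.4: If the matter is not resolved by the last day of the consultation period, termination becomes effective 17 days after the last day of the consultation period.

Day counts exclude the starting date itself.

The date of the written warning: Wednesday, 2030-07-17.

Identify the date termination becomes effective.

2031-01-10

Adding 20 calendar days to 2030-07-17 gives 2030-08-06, which is the last day of the review period.
The last day of the improvement period: 50 calendar days after 2030-08-06 is 2030-09-25.
The last day of the consultation period: 2030-09-25 + 90 days = 2030-12-24.
The date termination becomes effective: 17 calendar days after 2030-12-24 is 2031-01-10.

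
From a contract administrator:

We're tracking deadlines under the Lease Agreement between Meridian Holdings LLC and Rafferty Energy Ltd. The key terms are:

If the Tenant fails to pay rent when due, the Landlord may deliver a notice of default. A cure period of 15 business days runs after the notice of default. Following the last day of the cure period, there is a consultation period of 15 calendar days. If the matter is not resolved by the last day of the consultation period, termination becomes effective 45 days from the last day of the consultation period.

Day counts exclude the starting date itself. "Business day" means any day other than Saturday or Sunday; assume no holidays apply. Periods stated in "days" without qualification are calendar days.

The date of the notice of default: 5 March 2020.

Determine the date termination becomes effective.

The last day of the cure period: counting 15 business days from Thursday, 5 March 2020 (Mar 6, Mar 9, Mar 10, Mar 11, …, Mar 24, Mar 25, Mar 26, skipping weekends) reaches Thursday, 26 March 2020.
Adding 15 calendar days to 26 March 2020 gives 10 April 2020, which is the last day of the consultation period.
The date termination becomes effective: 10 April 2020 + 45 days = 25 May 2020.

25 May 2020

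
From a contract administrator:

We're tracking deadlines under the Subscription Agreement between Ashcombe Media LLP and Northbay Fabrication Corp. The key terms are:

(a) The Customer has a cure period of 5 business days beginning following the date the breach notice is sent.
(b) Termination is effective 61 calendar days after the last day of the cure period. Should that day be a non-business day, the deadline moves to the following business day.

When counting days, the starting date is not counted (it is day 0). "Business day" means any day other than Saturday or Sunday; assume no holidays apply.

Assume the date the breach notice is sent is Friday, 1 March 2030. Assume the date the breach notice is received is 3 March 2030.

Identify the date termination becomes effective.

8 May 2030

From Friday, 1 March 2030, 5 business days (Mar 4, Mar 5, Mar 6, Mar 7, Mar 8, skipping weekends) brings us to Friday, 8 March 2030, which is the last day of the cure period.
The date termination becomes effective: 61 calendar days after 8 March 2030 is 8 May 2030. 8 May 2030 is a Wednesday, so no roll-forward applies.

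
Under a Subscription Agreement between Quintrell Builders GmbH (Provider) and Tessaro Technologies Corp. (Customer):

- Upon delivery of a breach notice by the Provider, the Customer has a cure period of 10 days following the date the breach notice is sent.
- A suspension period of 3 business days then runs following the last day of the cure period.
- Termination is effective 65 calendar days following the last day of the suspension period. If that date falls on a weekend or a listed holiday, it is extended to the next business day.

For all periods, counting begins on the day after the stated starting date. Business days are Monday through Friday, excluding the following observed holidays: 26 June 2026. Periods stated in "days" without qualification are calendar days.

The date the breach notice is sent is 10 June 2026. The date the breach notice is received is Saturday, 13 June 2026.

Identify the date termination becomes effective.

28 August 2026

The last day of the cure period: 10 calendar days after 10 June 2026 is 20 June 2026.
The last day of the suspension period: counting 3 business days from Saturday, 20 June 2026 (Jun 22, Jun 23, Jun 24, skipping weekends) reaches Wednesday, 24 June 2026.
Adding 65 calendar days to 24 June 2026 gives 28 August 2026, which is the date termination becomes effective. 28 August 2026 is a Friday and is not a listed holiday, so no roll-forward applies.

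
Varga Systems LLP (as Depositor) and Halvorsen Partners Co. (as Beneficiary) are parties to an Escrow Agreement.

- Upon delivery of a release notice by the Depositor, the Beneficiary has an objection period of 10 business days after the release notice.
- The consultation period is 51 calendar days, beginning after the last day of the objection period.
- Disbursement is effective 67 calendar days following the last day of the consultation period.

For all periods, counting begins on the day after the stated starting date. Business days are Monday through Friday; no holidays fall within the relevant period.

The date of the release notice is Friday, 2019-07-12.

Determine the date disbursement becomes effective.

2019-11-21

The last day of the objection period: counting 10 business days from Friday, 2019-07-12 (Jul 15, Jul 16, Jul 17, Jul 18, Jul 19, Jul 22, Jul 23, Jul 24, Jul 25, Jul 26, skipping weekends) reaches Friday, 2019-07-26.
The last day of the consultation period: 2019-07-26 + 51 days = 2019-09-15.
Adding 67 calendar days to 2019-09-15 gives 2019-11-21, which is the date disbursement becomes effective.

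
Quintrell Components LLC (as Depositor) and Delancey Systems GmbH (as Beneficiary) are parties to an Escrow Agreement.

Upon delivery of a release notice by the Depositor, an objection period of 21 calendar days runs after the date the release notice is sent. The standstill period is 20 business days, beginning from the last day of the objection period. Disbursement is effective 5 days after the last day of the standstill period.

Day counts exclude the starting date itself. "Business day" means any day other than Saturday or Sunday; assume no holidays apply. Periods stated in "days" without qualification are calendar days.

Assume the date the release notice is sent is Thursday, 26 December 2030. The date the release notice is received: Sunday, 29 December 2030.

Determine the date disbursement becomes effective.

Adding 21 calendar days to 26 December 2030 gives 16 January 2031, which is the last day of the objection period.
The last day of the standstill period: counting 20 business days from Thursday, 16 January 2031 (Jan 17, Jan 20, Jan 21, Jan 22, …, Feb 11, Feb 12, Feb 13, skipping weekends) reaches Thursday, 13 February 2031.
Adding 5 calendar days to 13 February 2031 gives 18 February 2031, which is the date disbursement becomes effective.

18 February 2031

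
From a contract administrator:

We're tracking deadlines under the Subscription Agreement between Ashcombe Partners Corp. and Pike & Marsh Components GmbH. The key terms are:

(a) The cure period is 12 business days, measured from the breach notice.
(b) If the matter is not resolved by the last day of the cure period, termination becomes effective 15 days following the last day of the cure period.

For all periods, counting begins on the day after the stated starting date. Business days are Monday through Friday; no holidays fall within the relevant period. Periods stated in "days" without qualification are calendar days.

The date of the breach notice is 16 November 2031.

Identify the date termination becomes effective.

The last day of the cure period: 12 business days after Sunday, 16 November 2031, skipping weekends — Nov 17, Nov 18, Nov 19, Nov 20, …, Nov 28, Dec 1, Dec 2 — lands on Tuesday, 2 December 2031.
The date termination becomes effective: 15 calendar days after 2 December 2031 is 17 December 2031.

17 December 2031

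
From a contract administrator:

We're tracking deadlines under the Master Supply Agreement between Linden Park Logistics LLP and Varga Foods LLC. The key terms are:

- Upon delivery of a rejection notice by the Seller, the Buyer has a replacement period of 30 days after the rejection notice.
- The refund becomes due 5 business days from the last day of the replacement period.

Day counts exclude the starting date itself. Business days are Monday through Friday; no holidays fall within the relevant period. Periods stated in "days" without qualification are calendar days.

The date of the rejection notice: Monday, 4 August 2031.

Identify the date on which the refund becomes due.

10 September 2031

The last day of the replacement period: 30 calendar days after 4 August 2031 is 3 September 2031.
The date on which the refund becomes due: counting 5 business days from Wednesday, 3 September 2031 (Sep 4, Sep 5, Sep 8, Sep 9, Sep 10, skipping weekends) reaches Wednesday, 10 September 2031.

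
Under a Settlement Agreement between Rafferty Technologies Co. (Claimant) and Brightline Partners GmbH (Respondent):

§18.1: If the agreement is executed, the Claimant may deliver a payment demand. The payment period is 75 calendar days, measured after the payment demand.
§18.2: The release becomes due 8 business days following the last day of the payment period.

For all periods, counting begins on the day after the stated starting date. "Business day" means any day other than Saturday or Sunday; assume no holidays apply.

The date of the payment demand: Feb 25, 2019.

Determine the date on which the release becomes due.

May 22, 2019

The last day of the payment period: 75 calendar days after Feb 25, 2019 is May 11, 2019.
The date on which the release becomes due: counting 8 business days from Saturday, May 11, 2019 (May 13, May 14, May 15, May 16, May 17, May 20, May 21, May 22, skipping weekends) reaches Wednesday, May 22, 2019.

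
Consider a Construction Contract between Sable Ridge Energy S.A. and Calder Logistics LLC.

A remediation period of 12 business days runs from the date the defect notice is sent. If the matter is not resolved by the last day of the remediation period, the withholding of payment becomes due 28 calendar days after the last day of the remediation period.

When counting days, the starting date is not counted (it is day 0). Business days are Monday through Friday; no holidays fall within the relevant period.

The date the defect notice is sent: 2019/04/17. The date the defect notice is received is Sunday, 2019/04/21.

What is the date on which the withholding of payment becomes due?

The last day of the remediation period: counting 12 business days from Wednesday, 2019/04/17 (Apr 18, Apr 19, Apr 22, Apr 23, …, May 1, May 2, May 3, skipping weekends) reaches Friday, 2019/05/03.
Adding 28 calendar days to 2019/05/03 gives 2019/05/31, which is the date on which the withholding of payment becomes due.

2019/05/31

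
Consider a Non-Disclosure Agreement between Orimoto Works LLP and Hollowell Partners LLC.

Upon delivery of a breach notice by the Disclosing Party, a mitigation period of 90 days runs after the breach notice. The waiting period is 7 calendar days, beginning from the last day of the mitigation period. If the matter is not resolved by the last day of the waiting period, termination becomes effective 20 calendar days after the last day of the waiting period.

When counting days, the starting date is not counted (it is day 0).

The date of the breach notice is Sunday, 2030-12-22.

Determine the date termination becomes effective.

2031-04-18

Adding 90 calendar days to 2030-12-22 gives 2031-03-22, which is the last day of the mitigation period.
The last day of the waiting period: 7 calendar days after 2031-03-22 is 2031-03-29.
The date termination becomes effective: 20 calendar days after 2031-03-29 is 2031-04-18.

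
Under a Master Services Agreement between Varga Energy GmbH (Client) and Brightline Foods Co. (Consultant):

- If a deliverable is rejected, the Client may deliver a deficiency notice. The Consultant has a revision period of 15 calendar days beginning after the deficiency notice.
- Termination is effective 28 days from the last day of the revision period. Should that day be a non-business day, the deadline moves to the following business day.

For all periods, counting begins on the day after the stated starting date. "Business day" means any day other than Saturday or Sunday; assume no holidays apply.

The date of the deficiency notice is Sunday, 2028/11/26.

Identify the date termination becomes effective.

2029/01/08

The last day of the revision period: 2028/11/26 + 15 days = 2028/12/11.
Adding 28 calendar days to 2028/12/11 gives 2029/01/08, which is the date termination becomes effective. 2029/01/08 is a Monday, so no roll-forward applies.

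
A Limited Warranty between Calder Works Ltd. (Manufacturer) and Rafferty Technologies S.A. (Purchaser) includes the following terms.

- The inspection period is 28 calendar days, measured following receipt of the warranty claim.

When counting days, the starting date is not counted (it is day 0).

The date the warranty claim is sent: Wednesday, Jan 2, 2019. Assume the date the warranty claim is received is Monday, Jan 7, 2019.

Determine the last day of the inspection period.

Feb 4, 2019

The last day of the inspection period: 28 calendar days after Jan 7, 2019 is Feb 4, 2019.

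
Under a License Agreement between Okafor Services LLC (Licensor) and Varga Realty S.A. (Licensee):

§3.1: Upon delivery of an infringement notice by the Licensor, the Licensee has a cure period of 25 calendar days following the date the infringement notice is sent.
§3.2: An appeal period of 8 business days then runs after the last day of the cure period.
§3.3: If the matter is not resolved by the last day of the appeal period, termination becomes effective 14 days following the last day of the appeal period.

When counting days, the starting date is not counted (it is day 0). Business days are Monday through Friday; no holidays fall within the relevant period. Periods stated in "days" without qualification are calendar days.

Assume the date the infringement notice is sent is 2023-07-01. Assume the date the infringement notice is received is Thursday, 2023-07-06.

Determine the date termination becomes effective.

2023-08-21

Adding 25 calendar days to 2023-07-01 gives 2023-07-26, which is the last day of the cure period.
From Wednesday, 2023-07-26, 8 business days (Jul 27, Jul 28, Jul 31, Aug 1, Aug 2, Aug 3, Aug 4, Aug 7, skipping weekends) brings us to Monday, 2023-08-07, which is the last day of the appeal period.
The date termination becomes effective: 14 calendar days after 2023-08-07 is 2023-08-21.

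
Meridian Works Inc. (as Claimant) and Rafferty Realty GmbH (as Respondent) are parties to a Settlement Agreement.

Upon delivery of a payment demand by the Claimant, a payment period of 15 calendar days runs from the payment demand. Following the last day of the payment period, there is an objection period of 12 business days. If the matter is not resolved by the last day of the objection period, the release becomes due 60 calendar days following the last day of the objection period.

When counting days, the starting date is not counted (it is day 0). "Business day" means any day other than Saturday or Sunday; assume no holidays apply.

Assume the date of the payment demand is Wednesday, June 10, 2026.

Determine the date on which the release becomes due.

September 11, 2026

The last day of the payment period: 15 calendar days after June 10, 2026 is June 25, 2026.
From Thursday, June 25, 2026, 12 business days (Jun 26, Jun 29, Jun 30, Jul 1, …, Jul 9, Jul 10, Jul 13, skipping weekends) brings us to Monday, July 13, 2026, which is the last day of the objection period.
The date on which the release becomes due: July 13, 2026 + 60 days = September 11, 2026.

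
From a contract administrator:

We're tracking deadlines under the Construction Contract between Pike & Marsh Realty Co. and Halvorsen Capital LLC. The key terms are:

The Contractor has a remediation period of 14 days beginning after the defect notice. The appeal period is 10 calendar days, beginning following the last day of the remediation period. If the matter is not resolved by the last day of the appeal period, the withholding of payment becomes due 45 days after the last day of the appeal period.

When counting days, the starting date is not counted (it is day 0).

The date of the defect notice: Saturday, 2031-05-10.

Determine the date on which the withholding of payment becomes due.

2031-07-18

The last day of the remediation period: 2031-05-10 + 14 days = 2031-05-24.
The last day of the appeal period: 2031-05-24 + 10 days = 2031-06-03.
Adding 45 calendar days to 2031-06-03 gives 2031-07-18, which is the date on which the withholding of payment becomes due.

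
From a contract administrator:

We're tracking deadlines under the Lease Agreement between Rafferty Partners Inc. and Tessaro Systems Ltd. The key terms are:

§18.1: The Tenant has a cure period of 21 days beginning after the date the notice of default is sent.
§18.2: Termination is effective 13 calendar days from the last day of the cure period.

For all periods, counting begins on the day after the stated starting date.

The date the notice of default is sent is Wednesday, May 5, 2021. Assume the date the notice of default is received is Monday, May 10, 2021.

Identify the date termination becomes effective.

The last day of the cure period: 21 calendar days after May 5, 2021 is May 26, 2021.
The date termination becomes effective: 13 calendar days after May 26, 2021 is Jun 8, 2021.

Jun 8, 2021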